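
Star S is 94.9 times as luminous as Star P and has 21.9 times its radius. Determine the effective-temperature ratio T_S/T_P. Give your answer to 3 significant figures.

L ∝ R²T⁴ gives T ∝ (L/R²)^(1/4), so
T_S/T_P = (94.9 / 21.9²)^(1/4) = (0.1979)^(1/4) = 0.6670.

0.667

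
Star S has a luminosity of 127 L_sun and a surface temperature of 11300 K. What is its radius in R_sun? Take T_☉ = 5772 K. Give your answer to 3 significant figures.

R/R_☉ = √(L/L_☉) / (T/T_☉)² = √(127) / (1.958)²
       = 11.27 / 3.833 = 2.940.

2.94 R_sun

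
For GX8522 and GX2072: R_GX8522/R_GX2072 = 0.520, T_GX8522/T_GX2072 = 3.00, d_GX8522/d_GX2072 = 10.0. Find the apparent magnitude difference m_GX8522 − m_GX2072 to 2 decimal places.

1.65

L_GX8522/L_GX2072 = (0.520)²(3.00)⁴ = 21.90.
F_GX8522/F_GX2072 = (L_GX8522/L_GX2072)/(d_GX8522/d_GX2072)² = 21.90/100.0 = 0.2190.
m_GX8522 − m_GX2072 = −2.5 log₁₀(0.2190) = 1.65.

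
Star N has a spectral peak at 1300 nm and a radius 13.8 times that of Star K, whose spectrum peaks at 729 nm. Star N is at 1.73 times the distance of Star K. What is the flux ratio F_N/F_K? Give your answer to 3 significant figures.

6.29

Wien's law: T_N/T_K = λ_K/λ_N = 729/1300 = 0.5608.
L_N/L_K = (R_N/R_K)²(T_N/T_K)⁴ = (13.8)²(0.5608)⁴ = 18.83.
F_N/F_K = (L_N/L_K)/(d_N/d_K)² = 18.83/(1.73)² = 6.292.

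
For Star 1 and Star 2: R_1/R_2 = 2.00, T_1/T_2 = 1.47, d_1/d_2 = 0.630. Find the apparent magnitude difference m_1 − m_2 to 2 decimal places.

-4.18

L_1/L_2 = (2.00)²(1.47)⁴ = 18.68.
F_1/F_2 = (L_1/L_2)/(d_1/d_2)² = 18.68/0.3969 = 47.06.
m_1 − m_2 = −2.5 log₁₀(47.06) = -4.18.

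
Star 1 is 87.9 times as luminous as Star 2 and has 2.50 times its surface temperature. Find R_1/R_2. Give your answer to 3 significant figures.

1.50

L ∝ R²T⁴ gives R ∝ √L / T², so
R_1/R_2 = √(87.9) / (2.50)² = 9.375 / 6.250 = 1.500.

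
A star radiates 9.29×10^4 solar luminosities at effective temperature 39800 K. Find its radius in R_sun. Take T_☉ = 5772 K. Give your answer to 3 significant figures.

6.41 R_sun

R/R_☉ = √(L/L_☉) / (T/T_☉)² = √(9.29×10^4) / (6.895)²
       = 304.8 / 47.55 = 6.411.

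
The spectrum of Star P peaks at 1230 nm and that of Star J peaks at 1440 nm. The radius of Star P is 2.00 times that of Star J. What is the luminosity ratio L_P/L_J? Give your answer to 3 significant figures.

Wien's law gives T ∝ 1/λ_max, so T_P/T_J = λ_J/λ_P = 1440/1230 = 1.171.
Then L ∝ R²T⁴ gives L_P/L_J = (2.00)² × (1.171)⁴ = 4.000 × 1.879 = 7.514.

7.51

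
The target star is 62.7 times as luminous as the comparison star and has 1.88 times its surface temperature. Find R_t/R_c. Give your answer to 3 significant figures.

L ∝ R²T⁴ gives R ∝ √L / T², so
R_t/R_c = √(62.7) / (1.88)² = 7.918 / 3.534 = 2.240.

2.24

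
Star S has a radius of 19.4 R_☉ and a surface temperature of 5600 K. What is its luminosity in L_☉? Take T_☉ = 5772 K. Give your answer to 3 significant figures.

L/L_☉ = (R/R_☉)² (T/T_☉)⁴ = (19.4)² × (5600/5772)⁴
       = 376.4 × (0.9702)⁴ = 376.4 × 0.8860 = 333.5.

333 L_☉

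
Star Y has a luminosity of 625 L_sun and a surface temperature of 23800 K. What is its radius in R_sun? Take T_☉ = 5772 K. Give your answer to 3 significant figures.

R/R_☉ = √(L/L_☉) / (T/T_☉)² = √(625) / (4.123)²
       = 25.00 / 17.00 = 1.470.

1.47 R_sun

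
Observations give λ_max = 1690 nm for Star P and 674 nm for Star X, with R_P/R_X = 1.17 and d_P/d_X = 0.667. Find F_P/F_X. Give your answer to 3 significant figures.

Wien's law: T_P/T_X = λ_X/λ_P = 674/1690 = 0.3988.
L_P/L_X = (R_P/R_X)²(T_P/T_X)⁴ = (1.17)²(0.3988)⁴ = 0.03463.
F_P/F_X = (L_P/L_X)/(d_P/d_X)² = 0.03463/(0.667)² = 0.07784.

0.0778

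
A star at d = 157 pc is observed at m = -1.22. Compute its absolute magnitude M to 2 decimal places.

-7.20

M = m − 5 log₁₀(d/10 pc) = -1.22 − 5 log₁₀(157/10)
  = -1.22 − 5 × 1.196 = -1.22 − 5.98 = -7.20.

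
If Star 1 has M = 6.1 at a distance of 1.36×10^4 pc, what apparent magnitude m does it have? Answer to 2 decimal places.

m = M + 5 log₁₀(d/10 pc) = 6.1 + 5 log₁₀(1.36×10^4/10)
  = 6.1 + 5 × 3.134 = 6.1 + 15.67 = 21.77.

21.77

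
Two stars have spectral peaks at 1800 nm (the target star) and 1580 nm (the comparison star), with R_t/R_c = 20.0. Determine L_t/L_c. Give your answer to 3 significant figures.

Wien's law gives T ∝ 1/λ_max, so T_t/T_c = λ_c/λ_t = 1580/1800 = 0.8778.
Then L ∝ R²T⁴ gives L_t/L_c = (20.0)² × (0.8778)⁴ = 400.0 × 0.5937 = 237.5.

237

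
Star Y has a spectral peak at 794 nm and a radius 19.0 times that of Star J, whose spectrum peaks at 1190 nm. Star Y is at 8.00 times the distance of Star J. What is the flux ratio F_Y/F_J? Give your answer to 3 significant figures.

Wien's law: T_Y/T_J = λ_J/λ_Y = 1190/794 = 1.499.
L_Y/L_J = (R_Y/R_J)²(T_Y/T_J)⁴ = (19.0)²(1.499)⁴ = 1821.
F_Y/F_J = (L_Y/L_J)/(d_Y/d_J)² = 1821/(8.00)² = 28.46.

28.5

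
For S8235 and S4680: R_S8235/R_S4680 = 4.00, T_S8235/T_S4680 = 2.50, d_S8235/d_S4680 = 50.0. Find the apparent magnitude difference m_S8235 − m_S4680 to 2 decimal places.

L_S8235/L_S4680 = (4.00)²(2.50)⁴ = 625.0.
F_S8235/F_S4680 = (L_S8235/L_S4680)/(d_S8235/d_S4680)² = 625.0/2500 = 0.2500.
m_S8235 − m_S4680 = −2.5 log₁₀(0.2500) = 1.51.

1.51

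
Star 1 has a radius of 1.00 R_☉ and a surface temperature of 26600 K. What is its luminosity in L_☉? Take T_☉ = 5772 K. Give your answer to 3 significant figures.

451 L_☉

L/L_☉ = (R/R_☉)² (T/T_☉)⁴ = (1.00)² × (26600/5772)⁴
       = 1.000 × (4.608)⁴ = 1.000 × 451.0 = 451.0.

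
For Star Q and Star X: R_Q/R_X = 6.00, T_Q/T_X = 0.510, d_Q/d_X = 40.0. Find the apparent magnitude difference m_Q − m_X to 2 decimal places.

L_Q/L_X = (6.00)²(0.510)⁴ = 2.435.
F_Q/F_X = (L_Q/L_X)/(d_Q/d_X)² = 2.435/1600 = 0.001522.
m_Q − m_X = −2.5 log₁₀(0.001522) = 7.04.

7.04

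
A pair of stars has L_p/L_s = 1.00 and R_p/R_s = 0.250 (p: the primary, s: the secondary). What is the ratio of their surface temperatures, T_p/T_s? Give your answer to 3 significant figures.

2.00

L ∝ R²T⁴ gives T ∝ (L/R²)^(1/4), so
T_p/T_s = (1.00 / 0.250²)^(1/4) = (16.00)^(1/4) = 2.000.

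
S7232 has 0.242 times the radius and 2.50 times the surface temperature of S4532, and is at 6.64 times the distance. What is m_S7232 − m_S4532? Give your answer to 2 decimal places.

3.21

L_S7232/L_S4532 = (0.242)²(2.50)⁴ = 2.288.
F_S7232/F_S4532 = (L_S7232/L_S4532)/(d_S7232/d_S4532)² = 2.288/44.09 = 0.05189.
m_S7232 − m_S4532 = −2.5 log₁₀(0.05189) = 3.21.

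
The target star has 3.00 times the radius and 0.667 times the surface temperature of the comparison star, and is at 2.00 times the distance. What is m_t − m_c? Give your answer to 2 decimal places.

L_t/L_c = (3.00)²(0.667)⁴ = 1.781.
F_t/F_c = (L_t/L_c)/(d_t/d_c)² = 1.781/4.000 = 0.4453.
m_t − m_c = −2.5 log₁₀(0.4453) = 0.88.

0.88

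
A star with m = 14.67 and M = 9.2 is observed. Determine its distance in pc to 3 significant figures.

124 pc

m − M = 5 log₁₀(d/10 pc)
14.67 − (9.2) = 5.47 = 5 log₁₀(d/10)
d = 10 × 10^(5.47/5) = 10 × 10^1.094 = 124.2 pc.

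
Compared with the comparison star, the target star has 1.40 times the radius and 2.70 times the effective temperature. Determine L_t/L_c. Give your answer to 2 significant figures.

From the Stefan–Boltzmann law, L ∝ R²T⁴, so
L_t/L_c = (R_t/R_c)² (T_t/T_c)⁴ = (1.40)² × (2.70)⁴ = 1.960 × 53.14 = 104.2.

1.0×10^2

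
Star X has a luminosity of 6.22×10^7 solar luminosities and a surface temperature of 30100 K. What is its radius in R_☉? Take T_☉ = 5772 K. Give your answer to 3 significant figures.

R/R_☉ = √(L/L_☉) / (T/T_☉)² = √(6.22×10^7) / (5.215)²
       = 7887 / 27.19 = 290.0.

290 R_☉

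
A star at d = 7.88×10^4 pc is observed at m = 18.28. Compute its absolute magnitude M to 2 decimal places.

M = m − 5 log₁₀(d/10 pc) = 18.28 − 5 log₁₀(7.88×10^4/10)
  = 18.28 − 5 × 3.897 = 18.28 − 19.48 = -1.20.

-1.20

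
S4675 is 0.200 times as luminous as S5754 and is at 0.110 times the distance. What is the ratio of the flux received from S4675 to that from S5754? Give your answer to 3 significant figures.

F = L/(4πd²), so F_S4675/F_S5754 = (L_S4675/L_S5754) / (d_S4675/d_S5754)²
= 0.200 / (0.110)² = 0.200 / 0.01210 = 16.53.

16.5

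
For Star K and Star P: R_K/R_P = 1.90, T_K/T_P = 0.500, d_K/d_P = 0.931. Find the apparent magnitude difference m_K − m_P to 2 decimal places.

1.46

L_K/L_P = (1.90)²(0.500)⁴ = 0.2256.
F_K/F_P = (L_K/L_P)/(d_K/d_P)² = 0.2256/0.8668 = 0.2603.
m_K − m_P = −2.5 log₁₀(0.2603) = 1.46.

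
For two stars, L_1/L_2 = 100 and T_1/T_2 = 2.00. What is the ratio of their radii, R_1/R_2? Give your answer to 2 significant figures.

L ∝ R²T⁴ gives R ∝ √L / T², so
R_1/R_2 = √(100) / (2.00)² = 10.00 / 4.000 = 2.500.

2.5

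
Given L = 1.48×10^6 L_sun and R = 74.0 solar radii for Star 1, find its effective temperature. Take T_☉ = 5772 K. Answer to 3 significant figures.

2.34×10^4 K

T/T_☉ = (L/L_☉)^(1/4) / (R/R_☉)^(1/2)
T = 5772 × (1.48×10^6)^(1/4) / √(74.0) = 5772 × 34.88 / 8.602 = 2.340×10^4 K.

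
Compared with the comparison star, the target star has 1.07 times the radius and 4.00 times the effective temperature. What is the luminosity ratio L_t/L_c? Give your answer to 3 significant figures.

From the Stefan–Boltzmann law, L ∝ R²T⁴, so
L_t/L_c = (R_t/R_c)² (T_t/T_c)⁴ = (1.07)² × (4.00)⁴ = 1.145 × 256.0 = 293.1.

293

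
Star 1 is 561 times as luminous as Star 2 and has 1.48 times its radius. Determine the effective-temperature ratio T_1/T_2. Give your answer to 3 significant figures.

4.00

L ∝ R²T⁴ gives T ∝ (L/R²)^(1/4), so
T_1/T_2 = (561 / 1.48²)^(1/4) = (256.1)^(1/4) = 4.000.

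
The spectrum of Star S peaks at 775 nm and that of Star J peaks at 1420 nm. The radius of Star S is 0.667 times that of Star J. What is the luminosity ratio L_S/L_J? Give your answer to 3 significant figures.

5.01

Wien's law gives T ∝ 1/λ_max, so T_S/T_J = λ_J/λ_S = 1420/775 = 1.832.
Then L ∝ R²T⁴ gives L_S/L_J = (0.667)² × (1.832)⁴ = 0.4449 × 11.27 = 5.014.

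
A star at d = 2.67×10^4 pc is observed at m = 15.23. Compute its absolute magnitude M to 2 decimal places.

-1.90

M = m − 5 log₁₀(d/10 pc) = 15.23 − 5 log₁₀(2.67×10^4/10)
  = 15.23 − 5 × 3.427 = 15.23 − 17.13 = -1.90.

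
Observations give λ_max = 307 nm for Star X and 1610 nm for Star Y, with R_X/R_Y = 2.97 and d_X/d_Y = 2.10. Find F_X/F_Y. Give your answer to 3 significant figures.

1.51×10^3

Wien's law: T_X/T_Y = λ_Y/λ_X = 1610/307 = 5.244.
L_X/L_Y = (R_X/R_Y)²(T_X/T_Y)⁴ = (2.97)²(5.244)⁴ = 6672.
F_X/F_Y = (L_X/L_Y)/(d_X/d_Y)² = 6672/(2.10)² = 1513.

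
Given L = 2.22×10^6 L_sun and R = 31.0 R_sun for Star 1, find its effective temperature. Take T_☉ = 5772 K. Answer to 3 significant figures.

4.00×10^4 K

T/T_☉ = (L/L_☉)^(1/4) / (R/R_☉)^(1/2)
T = 5772 × (2.22×10^6)^(1/4) / √(31.0) = 5772 × 38.60 / 5.568 = 4.002×10^4 K.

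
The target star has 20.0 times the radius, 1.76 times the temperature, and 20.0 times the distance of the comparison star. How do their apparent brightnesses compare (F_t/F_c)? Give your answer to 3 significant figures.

9.60

L_t/L_c = (R_t/R_c)²(T_t/T_c)⁴ = (20.0)² × (1.76)⁴ = 3838.
F_t/F_c = (L_t/L_c)/(d_t/d_c)² = 3838 / (20.0)² = 9.595.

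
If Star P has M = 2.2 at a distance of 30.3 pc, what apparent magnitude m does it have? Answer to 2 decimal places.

4.61

m = M + 5 log₁₀(d/10 pc) = 2.2 + 5 log₁₀(30.3/10)
  = 2.2 + 5 × 0.481 = 2.2 + 2.41 = 4.61.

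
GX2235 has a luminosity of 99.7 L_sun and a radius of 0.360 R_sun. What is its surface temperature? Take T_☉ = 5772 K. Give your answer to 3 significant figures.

3.04×10^4 K

T/T_☉ = (L/L_☉)^(1/4) / (R/R_☉)^(1/2)
T = 5772 × (99.7)^(1/4) / √(0.360) = 5772 × 3.160 / 0.6000 = 3.040×10^4 K.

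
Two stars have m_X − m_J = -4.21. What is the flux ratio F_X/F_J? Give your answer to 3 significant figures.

F_X/F_J = 10^(−(m_X − m_J)/2.5) = 10^(4.21/2.5) = 10^1.684 = 48.31.

48.3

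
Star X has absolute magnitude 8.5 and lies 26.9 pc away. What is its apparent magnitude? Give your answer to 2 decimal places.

10.65

m = M + 5 log₁₀(d/10 pc) = 8.5 + 5 log₁₀(26.9/10)
  = 8.5 + 5 × 0.430 = 8.5 + 2.15 = 10.65.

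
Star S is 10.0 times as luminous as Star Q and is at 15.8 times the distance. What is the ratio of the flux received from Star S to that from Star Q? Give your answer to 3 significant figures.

F = L/(4πd²), so F_S/F_Q = (L_S/L_Q) / (d_S/d_Q)²
= 10.0 / (15.8)² = 10.0 / 249.6 = 0.04006.

0.0401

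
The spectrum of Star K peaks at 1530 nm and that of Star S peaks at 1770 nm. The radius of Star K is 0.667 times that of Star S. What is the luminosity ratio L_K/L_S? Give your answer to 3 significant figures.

Wien's law gives T ∝ 1/λ_max, so T_K/T_S = λ_S/λ_K = 1770/1530 = 1.157.
Then L ∝ R²T⁴ gives L_K/L_S = (0.667)² × (1.157)⁴ = 0.4449 × 1.791 = 0.7969.

0.797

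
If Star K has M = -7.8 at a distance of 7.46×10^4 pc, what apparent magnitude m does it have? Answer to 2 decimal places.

11.56

m = M + 5 log₁₀(d/10 pc) = -7.8 + 5 log₁₀(7.46×10^4/10)
  = -7.8 + 5 × 3.873 = -7.8 + 19.36 = 11.56.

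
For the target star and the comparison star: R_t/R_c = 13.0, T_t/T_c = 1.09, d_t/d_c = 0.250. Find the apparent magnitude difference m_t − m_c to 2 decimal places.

L_t/L_c = (13.0)²(1.09)⁴ = 238.6.
F_t/F_c = (L_t/L_c)/(d_t/d_c)² = 238.6/0.06250 = 3817.
m_t − m_c = −2.5 log₁₀(3817) = -8.95.

-8.95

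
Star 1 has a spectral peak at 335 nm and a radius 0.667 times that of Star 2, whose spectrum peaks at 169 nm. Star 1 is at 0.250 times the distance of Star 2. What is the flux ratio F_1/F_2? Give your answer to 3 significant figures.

Wien's law: T_1/T_2 = λ_2/λ_1 = 169/335 = 0.5045.
L_1/L_2 = (R_1/R_2)²(T_1/T_2)⁴ = (0.667)²(0.5045)⁴ = 0.02882.
F_1/F_2 = (L_1/L_2)/(d_1/d_2)² = 0.02882/(0.250)² = 0.4610.

0.461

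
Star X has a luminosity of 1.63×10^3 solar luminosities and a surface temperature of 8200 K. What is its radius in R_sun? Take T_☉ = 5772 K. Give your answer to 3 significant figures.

20.0 R_sun

R/R_☉ = √(L/L_☉) / (T/T_☉)² = √(1.63×10^3) / (1.421)²
       = 40.37 / 2.018 = 20.00.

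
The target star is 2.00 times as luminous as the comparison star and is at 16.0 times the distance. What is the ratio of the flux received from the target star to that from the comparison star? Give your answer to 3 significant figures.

0.00781

F = L/(4πd²), so F_t/F_c = (L_t/L_c) / (d_t/d_c)²
= 2.00 / (16.0)² = 2.00 / 256.0 = 0.007812.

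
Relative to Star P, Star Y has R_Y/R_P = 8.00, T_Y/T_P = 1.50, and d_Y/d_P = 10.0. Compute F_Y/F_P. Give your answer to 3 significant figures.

3.24

L_Y/L_P = (R_Y/R_P)²(T_Y/T_P)⁴ = (8.00)² × (1.50)⁴ = 324.0.
F_Y/F_P = (L_Y/L_P)/(d_Y/d_P)² = 324.0 / (10.0)² = 3.240.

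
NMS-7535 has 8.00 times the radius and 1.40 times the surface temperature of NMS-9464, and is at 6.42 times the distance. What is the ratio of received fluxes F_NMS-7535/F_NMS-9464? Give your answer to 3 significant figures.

L_NMS-7535/L_NMS-9464 = (R_NMS-7535/R_NMS-9464)²(T_NMS-7535/T_NMS-9464)⁴ = (8.00)² × (1.40)⁴ = 245.9.
F_NMS-7535/F_NMS-9464 = (L_NMS-7535/L_NMS-9464)/(d_NMS-7535/d_NMS-9464)² = 245.9 / (6.42)² = 5.965.

5.97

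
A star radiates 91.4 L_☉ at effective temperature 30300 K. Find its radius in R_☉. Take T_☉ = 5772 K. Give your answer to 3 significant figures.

R/R_☉ = √(L/L_☉) / (T/T_☉)² = √(91.4) / (5.249)²
       = 9.560 / 27.56 = 0.3469.

0.347 R_☉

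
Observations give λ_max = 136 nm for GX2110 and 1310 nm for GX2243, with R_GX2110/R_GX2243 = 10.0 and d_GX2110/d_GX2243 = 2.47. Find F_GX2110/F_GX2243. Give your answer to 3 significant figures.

Wien's law: T_GX2110/T_GX2243 = λ_GX2243/λ_GX2110 = 1310/136 = 9.632.
L_GX2110/L_GX2243 = (R_GX2110/R_GX2243)²(T_GX2110/T_GX2243)⁴ = (10.0)²(9.632)⁴ = 8.609×10^5.
F_GX2110/F_GX2243 = (L_GX2110/L_GX2243)/(d_GX2110/d_GX2243)² = 8.609×10^5/(2.47)² = 1.411×10^5.

1.41×10^5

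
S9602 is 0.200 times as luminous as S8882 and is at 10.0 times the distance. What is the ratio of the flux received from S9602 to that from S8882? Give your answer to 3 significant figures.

0.00200

F = L/(4πd²), so F_S9602/F_S8882 = (L_S9602/L_S8882) / (d_S9602/d_S8882)²
= 0.200 / (10.0)² = 0.200 / 100.0 = 0.002000.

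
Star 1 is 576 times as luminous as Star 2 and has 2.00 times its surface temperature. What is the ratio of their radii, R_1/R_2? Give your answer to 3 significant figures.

L ∝ R²T⁴ gives R ∝ √L / T², so
R_1/R_2 = √(576) / (2.00)² = 24.00 / 4.000 = 6.000.

6.00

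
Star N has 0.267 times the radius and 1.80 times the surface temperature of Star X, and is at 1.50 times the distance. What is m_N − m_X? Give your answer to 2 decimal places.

1.20

L_N/L_X = (0.267)²(1.80)⁴ = 0.7484.
F_N/F_X = (L_N/L_X)/(d_N/d_X)² = 0.7484/2.250 = 0.3326.
m_N − m_X = −2.5 log₁₀(0.3326) = 1.20.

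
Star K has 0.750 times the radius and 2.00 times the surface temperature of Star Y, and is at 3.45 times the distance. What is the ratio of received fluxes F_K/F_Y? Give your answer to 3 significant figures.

L_K/L_Y = (R_K/R_Y)²(T_K/T_Y)⁴ = (0.750)² × (2.00)⁴ = 9.000.
F_K/F_Y = (L_K/L_Y)/(d_K/d_Y)² = 9.000 / (3.45)² = 0.7561.

0.756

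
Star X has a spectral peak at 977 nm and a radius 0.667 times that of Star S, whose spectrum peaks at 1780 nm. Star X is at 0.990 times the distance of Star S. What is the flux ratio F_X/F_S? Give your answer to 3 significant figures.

5.00

Wien's law: T_X/T_S = λ_S/λ_X = 1780/977 = 1.822.
L_X/L_S = (R_X/R_S)²(T_X/T_S)⁴ = (0.667)²(1.822)⁴ = 4.902.
F_X/F_S = (L_X/L_S)/(d_X/d_S)² = 4.902/(0.990)² = 5.001.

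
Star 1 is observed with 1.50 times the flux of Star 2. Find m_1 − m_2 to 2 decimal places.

m_1 − m_2 = −2.5 log₁₀(F_1/F_2) = −2.5 log₁₀(1.50) = −2.5 × (0.176) = -0.440.

-0.44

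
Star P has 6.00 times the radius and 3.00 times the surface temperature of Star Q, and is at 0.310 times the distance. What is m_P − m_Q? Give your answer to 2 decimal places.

L_P/L_Q = (6.00)²(3.00)⁴ = 2916.
F_P/F_Q = (L_P/L_Q)/(d_P/d_Q)² = 2916/0.09610 = 3.034×10^4.
m_P − m_Q = −2.5 log₁₀(3.034×10^4) = -11.21.

-11.21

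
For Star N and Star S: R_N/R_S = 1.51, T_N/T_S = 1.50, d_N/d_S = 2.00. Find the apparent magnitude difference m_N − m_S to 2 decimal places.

-1.15

L_N/L_S = (1.51)²(1.50)⁴ = 11.54.
F_N/F_S = (L_N/L_S)/(d_N/d_S)² = 11.54/4.000 = 2.886.
m_N − m_S = −2.5 log₁₀(2.886) = -1.15.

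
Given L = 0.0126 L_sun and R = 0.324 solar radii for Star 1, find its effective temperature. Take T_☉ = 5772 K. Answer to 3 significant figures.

T/T_☉ = (L/L_☉)^(1/4) / (R/R_☉)^(1/2)
T = 5772 × (0.0126)^(1/4) / √(0.324) = 5772 × 0.3350 / 0.5692 = 3397 K.

3.40×10^3 K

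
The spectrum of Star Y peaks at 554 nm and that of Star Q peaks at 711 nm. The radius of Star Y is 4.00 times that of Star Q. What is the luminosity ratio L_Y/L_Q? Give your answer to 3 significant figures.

43.4

Wien's law gives T ∝ 1/λ_max, so T_Y/T_Q = λ_Q/λ_Y = 711/554 = 1.283.
Then L ∝ R²T⁴ gives L_Y/L_Q = (4.00)² × (1.283)⁴ = 16.00 × 2.713 = 43.41.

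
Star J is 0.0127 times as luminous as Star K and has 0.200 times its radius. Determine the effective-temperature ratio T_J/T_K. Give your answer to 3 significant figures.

L ∝ R²T⁴ gives T ∝ (L/R²)^(1/4), so
T_J/T_K = (0.0127 / 0.200²)^(1/4) = (0.3175)^(1/4) = 0.7506.

0.751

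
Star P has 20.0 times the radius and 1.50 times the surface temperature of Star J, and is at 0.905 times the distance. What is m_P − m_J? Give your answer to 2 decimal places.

-8.48

L_P/L_J = (20.0)²(1.50)⁴ = 2025.
F_P/F_J = (L_P/L_J)/(d_P/d_J)² = 2025/0.8190 = 2472.
m_P − m_J = −2.5 log₁₀(2472) = -8.48.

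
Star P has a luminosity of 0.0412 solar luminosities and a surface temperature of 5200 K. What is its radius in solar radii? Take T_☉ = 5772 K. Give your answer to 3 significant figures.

R/R_☉ = √(L/L_☉) / (T/T_☉)² = √(0.0412) / (0.9009)²
       = 0.2030 / 0.8116 = 0.2501.

0.250 solar radii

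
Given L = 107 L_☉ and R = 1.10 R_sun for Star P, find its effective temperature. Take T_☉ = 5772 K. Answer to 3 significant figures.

T/T_☉ = (L/L_☉)^(1/4) / (R/R_☉)^(1/2)
T = 5772 × (107)^(1/4) / √(1.10) = 5772 × 3.216 / 1.049 = 1.770×10^4 K.

1.77×10^4 K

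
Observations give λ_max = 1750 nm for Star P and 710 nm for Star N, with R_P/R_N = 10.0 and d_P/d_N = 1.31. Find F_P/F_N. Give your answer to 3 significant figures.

1.58

Wien's law: T_P/T_N = λ_N/λ_P = 710/1750 = 0.4057.
L_P/L_N = (R_P/R_N)²(T_P/T_N)⁴ = (10.0)²(0.4057)⁴ = 2.709.
F_P/F_N = (L_P/L_N)/(d_P/d_N)² = 2.709/(1.31)² = 1.579.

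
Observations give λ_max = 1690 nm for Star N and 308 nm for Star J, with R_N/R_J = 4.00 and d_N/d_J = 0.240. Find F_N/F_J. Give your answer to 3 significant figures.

0.306

Wien's law: T_N/T_J = λ_J/λ_N = 308/1690 = 0.1822.
L_N/L_J = (R_N/R_J)²(T_N/T_J)⁴ = (4.00)²(0.1822)⁴ = 0.01765.
F_N/F_J = (L_N/L_J)/(d_N/d_J)² = 0.01765/(0.240)² = 0.3064.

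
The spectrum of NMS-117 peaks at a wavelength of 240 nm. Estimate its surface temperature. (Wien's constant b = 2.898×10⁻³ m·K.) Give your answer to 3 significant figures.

1.21×10^4 K

T = b/λ_max = 2.898×10⁻³ / (240×10⁻⁹) = 1.207×10^4 K.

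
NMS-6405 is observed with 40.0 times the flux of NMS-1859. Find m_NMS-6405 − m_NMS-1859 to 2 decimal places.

-4.01

m_NMS-6405 − m_NMS-1859 = −2.5 log₁₀(F_NMS-6405/F_NMS-1859) = −2.5 log₁₀(40.0) = −2.5 × (1.602) = -4.005.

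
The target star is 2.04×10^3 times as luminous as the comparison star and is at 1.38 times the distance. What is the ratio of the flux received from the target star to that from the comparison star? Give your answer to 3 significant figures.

1.07×10^3

F = L/(4πd²), so F_t/F_c = (L_t/L_c) / (d_t/d_c)²
= 2.04×10^3 / (1.38)² = 2.04×10^3 / 1.904 = 1071.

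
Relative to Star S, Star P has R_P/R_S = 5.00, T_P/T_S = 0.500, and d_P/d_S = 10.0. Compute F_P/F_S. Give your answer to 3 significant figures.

L_P/L_S = (R_P/R_S)²(T_P/T_S)⁴ = (5.00)² × (0.500)⁴ = 1.562.
F_P/F_S = (L_P/L_S)/(d_P/d_S)² = 1.562 / (10.0)² = 0.01562.

0.0156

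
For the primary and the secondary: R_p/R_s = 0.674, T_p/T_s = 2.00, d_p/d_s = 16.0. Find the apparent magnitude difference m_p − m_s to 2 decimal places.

3.87

L_p/L_s = (0.674)²(2.00)⁴ = 7.268.
F_p/F_s = (L_p/L_s)/(d_p/d_s)² = 7.268/256.0 = 0.02839.
m_p − m_s = −2.5 log₁₀(0.02839) = 3.87.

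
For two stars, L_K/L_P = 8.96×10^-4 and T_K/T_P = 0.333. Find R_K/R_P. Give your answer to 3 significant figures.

L ∝ R²T⁴ gives R ∝ √L / T², so
R_K/R_P = √(8.96×10^-4) / (0.333)² = 0.02993 / 0.1109 = 0.2699.

0.270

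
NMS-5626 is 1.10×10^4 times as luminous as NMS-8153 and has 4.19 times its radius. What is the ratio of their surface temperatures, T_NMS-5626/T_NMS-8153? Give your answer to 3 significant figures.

5.00

L ∝ R²T⁴ gives T ∝ (L/R²)^(1/4), so
T_NMS-5626/T_NMS-8153 = (1.10×10^4 / 4.19²)^(1/4) = (626.6)^(1/4) = 5.003.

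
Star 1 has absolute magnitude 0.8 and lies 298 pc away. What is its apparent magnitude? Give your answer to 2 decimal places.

m = M + 5 log₁₀(d/10 pc) = 0.8 + 5 log₁₀(298/10)
  = 0.8 + 5 × 1.474 = 0.8 + 7.37 = 8.17.

8.17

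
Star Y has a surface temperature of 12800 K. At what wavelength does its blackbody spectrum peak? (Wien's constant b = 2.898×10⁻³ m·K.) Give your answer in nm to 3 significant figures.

226 nm

λ_max = b/T = 2.898×10⁻³ / 12800 = 2.26×10^-7 m = 226.4 nm.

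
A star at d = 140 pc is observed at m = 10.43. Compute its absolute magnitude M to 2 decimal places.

M = m − 5 log₁₀(d/10 pc) = 10.43 − 5 log₁₀(140/10)
  = 10.43 − 5 × 1.146 = 10.43 − 5.73 = 4.70.

4.70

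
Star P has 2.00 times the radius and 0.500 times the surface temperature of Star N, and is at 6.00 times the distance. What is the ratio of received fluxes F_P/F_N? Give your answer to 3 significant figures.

L_P/L_N = (R_P/R_N)²(T_P/T_N)⁴ = (2.00)² × (0.500)⁴ = 0.2500.
F_P/F_N = (L_P/L_N)/(d_P/d_N)² = 0.2500 / (6.00)² = 0.006944.

0.00694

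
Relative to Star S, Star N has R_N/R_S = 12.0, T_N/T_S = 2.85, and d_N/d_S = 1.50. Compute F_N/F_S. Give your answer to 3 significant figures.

4.22×10^3

L_N/L_S = (R_N/R_S)²(T_N/T_S)⁴ = (12.0)² × (2.85)⁴ = 9500.
F_N/F_S = (L_N/L_S)/(d_N/d_S)² = 9500 / (1.50)² = 4222.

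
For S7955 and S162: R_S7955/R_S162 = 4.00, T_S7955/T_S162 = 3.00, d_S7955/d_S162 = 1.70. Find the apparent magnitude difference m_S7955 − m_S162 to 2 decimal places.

L_S7955/L_S162 = (4.00)²(3.00)⁴ = 1296.
F_S7955/F_S162 = (L_S7955/L_S162)/(d_S7955/d_S162)² = 1296/2.890 = 448.4.
m_S7955 − m_S162 = −2.5 log₁₀(448.4) = -6.63.

-6.63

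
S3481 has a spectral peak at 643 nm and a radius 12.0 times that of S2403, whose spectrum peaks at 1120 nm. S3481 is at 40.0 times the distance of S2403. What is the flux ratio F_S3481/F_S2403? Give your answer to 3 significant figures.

Wien's law: T_S3481/T_S2403 = λ_S2403/λ_S3481 = 1120/643 = 1.742.
L_S3481/L_S2403 = (R_S3481/R_S2403)²(T_S3481/T_S2403)⁴ = (12.0)²(1.742)⁴ = 1326.
F_S3481/F_S2403 = (L_S3481/L_S2403)/(d_S3481/d_S2403)² = 1326/(40.0)² = 0.8285.

0.828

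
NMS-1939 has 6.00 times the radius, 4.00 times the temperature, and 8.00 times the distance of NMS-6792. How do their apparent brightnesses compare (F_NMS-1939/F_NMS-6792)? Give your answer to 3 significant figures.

L_NMS-1939/L_NMS-6792 = (R_NMS-1939/R_NMS-6792)²(T_NMS-1939/T_NMS-6792)⁴ = (6.00)² × (4.00)⁴ = 9216.
F_NMS-1939/F_NMS-6792 = (L_NMS-1939/L_NMS-6792)/(d_NMS-1939/d_NMS-6792)² = 9216 / (8.00)² = 144.0.

144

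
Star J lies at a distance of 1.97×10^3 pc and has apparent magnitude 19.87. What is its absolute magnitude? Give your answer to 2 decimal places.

8.40

M = m − 5 log₁₀(d/10 pc) = 19.87 − 5 log₁₀(1.97×10^3/10)
  = 19.87 − 5 × 2.294 = 19.87 − 11.47 = 8.40.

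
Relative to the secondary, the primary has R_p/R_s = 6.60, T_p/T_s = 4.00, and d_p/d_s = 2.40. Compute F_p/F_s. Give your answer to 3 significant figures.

1.94×10^3

L_p/L_s = (R_p/R_s)²(T_p/T_s)⁴ = (6.60)² × (4.00)⁴ = 1.115×10^4.
F_p/F_s = (L_p/L_s)/(d_p/d_s)² = 1.115×10^4 / (2.40)² = 1936.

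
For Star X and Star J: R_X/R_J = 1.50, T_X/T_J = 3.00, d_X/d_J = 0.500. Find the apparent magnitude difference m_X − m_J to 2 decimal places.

-7.16

L_X/L_J = (1.50)²(3.00)⁴ = 182.2.
F_X/F_J = (L_X/L_J)/(d_X/d_J)² = 182.2/0.2500 = 729.0.
m_X − m_J = −2.5 log₁₀(729.0) = -7.16.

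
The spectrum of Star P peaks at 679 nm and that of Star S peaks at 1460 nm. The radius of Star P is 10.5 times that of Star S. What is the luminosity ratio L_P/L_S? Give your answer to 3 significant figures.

Wien's law gives T ∝ 1/λ_max, so T_P/T_S = λ_S/λ_P = 1460/679 = 2.150.
Then L ∝ R²T⁴ gives L_P/L_S = (10.5)² × (2.150)⁴ = 110.2 × 21.38 = 2357.

2.36×10^3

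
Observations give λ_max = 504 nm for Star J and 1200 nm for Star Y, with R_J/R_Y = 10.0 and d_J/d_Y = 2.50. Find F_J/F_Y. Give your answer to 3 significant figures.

514

Wien's law: T_J/T_Y = λ_Y/λ_J = 1200/504 = 2.381.
L_J/L_Y = (R_J/R_Y)²(T_J/T_Y)⁴ = (10.0)²(2.381)⁴ = 3214.
F_J/F_Y = (L_J/L_Y)/(d_J/d_Y)² = 3214/(2.50)² = 514.2.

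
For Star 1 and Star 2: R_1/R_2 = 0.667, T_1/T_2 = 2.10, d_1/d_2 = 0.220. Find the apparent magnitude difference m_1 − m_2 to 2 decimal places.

L_1/L_2 = (0.667)²(2.10)⁴ = 8.652.
F_1/F_2 = (L_1/L_2)/(d_1/d_2)² = 8.652/0.04840 = 178.8.
m_1 − m_2 = −2.5 log₁₀(178.8) = -5.63.

-5.63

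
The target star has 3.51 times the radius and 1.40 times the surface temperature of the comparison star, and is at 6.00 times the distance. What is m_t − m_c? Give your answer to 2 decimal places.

L_t/L_c = (3.51)²(1.40)⁴ = 47.33.
F_t/F_c = (L_t/L_c)/(d_t/d_c)² = 47.33/36.00 = 1.315.
m_t − m_c = −2.5 log₁₀(1.315) = -0.30.

-0.30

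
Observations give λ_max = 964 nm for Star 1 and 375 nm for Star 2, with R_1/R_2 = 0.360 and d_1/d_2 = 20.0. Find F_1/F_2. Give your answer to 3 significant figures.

Wien's law: T_1/T_2 = λ_2/λ_1 = 375/964 = 0.3890.
L_1/L_2 = (R_1/R_2)²(T_1/T_2)⁴ = (0.360)²(0.3890)⁴ = 0.002968.
F_1/F_2 = (L_1/L_2)/(d_1/d_2)² = 0.002968/(20.0)² = 7.419×10^-6.

7.42×10^-6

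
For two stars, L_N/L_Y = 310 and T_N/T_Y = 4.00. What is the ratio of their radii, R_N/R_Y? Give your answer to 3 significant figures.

1.10

L ∝ R²T⁴ gives R ∝ √L / T², so
R_N/R_Y = √(310) / (4.00)² = 17.61 / 16.00 = 1.100.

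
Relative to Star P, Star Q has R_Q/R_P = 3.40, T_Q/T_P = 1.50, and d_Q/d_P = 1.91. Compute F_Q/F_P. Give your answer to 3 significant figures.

16.0

L_Q/L_P = (R_Q/R_P)²(T_Q/T_P)⁴ = (3.40)² × (1.50)⁴ = 58.52.
F_Q/F_P = (L_Q/L_P)/(d_Q/d_P)² = 58.52 / (1.91)² = 16.04.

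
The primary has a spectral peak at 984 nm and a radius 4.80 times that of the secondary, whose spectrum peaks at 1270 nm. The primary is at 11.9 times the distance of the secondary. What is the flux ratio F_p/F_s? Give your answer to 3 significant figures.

Wien's law: T_p/T_s = λ_s/λ_p = 1270/984 = 1.291.
L_p/L_s = (R_p/R_s)²(T_p/T_s)⁴ = (4.80)²(1.291)⁴ = 63.93.
F_p/F_s = (L_p/L_s)/(d_p/d_s)² = 63.93/(11.9)² = 0.4515.

0.451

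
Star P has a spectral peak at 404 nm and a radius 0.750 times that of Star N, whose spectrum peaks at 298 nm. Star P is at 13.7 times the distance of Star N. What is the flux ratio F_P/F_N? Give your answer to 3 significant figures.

Wien's law: T_P/T_N = λ_N/λ_P = 298/404 = 0.7376.
L_P/L_N = (R_P/R_N)²(T_P/T_N)⁴ = (0.750)²(0.7376)⁴ = 0.1665.
F_P/F_N = (L_P/L_N)/(d_P/d_N)² = 0.1665/(13.7)² = 8.872×10^-4.

8.87×10^-4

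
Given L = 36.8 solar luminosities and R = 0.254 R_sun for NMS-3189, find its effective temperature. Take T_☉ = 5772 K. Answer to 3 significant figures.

2.82×10^4 K

T/T_☉ = (L/L_☉)^(1/4) / (R/R_☉)^(1/2)
T = 5772 × (36.8)^(1/4) / √(0.254) = 5772 × 2.463 / 0.5040 = 2.821×10^4 K.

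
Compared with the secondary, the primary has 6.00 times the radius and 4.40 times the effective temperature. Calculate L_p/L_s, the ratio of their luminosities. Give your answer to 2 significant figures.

From the Stefan–Boltzmann law, L ∝ R²T⁴, so
L_p/L_s = (R_p/R_s)² (T_p/T_s)⁴ = (6.00)² × (4.40)⁴ = 36.00 × 374.8 = 1.349×10^4.

1.3×10^4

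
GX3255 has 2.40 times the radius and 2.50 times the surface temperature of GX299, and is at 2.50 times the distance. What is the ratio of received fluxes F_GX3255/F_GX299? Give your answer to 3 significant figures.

L_GX3255/L_GX299 = (R_GX3255/R_GX299)²(T_GX3255/T_GX299)⁴ = (2.40)² × (2.50)⁴ = 225.0.
F_GX3255/F_GX299 = (L_GX3255/L_GX299)/(d_GX3255/d_GX299)² = 225.0 / (2.50)² = 36.00.

36.0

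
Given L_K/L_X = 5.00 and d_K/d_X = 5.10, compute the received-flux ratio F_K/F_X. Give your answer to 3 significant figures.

0.192

F = L/(4πd²), so F_K/F_X = (L_K/L_X) / (d_K/d_X)²
= 5.00 / (5.10)² = 5.00 / 26.01 = 0.1922.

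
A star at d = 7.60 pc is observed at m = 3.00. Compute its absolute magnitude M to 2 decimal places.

3.60

M = m − 5 log₁₀(d/10 pc) = 3.00 − 5 log₁₀(7.60/10)
  = 3.00 − 5 × -0.119 = 3.00 − -0.60 = 3.60.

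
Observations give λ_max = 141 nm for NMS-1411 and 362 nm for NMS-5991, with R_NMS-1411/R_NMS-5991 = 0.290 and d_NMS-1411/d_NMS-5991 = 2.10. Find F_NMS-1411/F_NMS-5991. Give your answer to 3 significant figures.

0.829

Wien's law: T_NMS-1411/T_NMS-5991 = λ_NMS-5991/λ_NMS-1411 = 362/141 = 2.567.
L_NMS-1411/L_NMS-5991 = (R_NMS-1411/R_NMS-5991)²(T_NMS-1411/T_NMS-5991)⁴ = (0.290)²(2.567)⁴ = 3.654.
F_NMS-1411/F_NMS-5991 = (L_NMS-1411/L_NMS-5991)/(d_NMS-1411/d_NMS-5991)² = 3.654/(2.10)² = 0.8285.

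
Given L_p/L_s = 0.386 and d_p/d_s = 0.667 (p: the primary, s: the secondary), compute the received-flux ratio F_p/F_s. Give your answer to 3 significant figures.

F = L/(4πd²), so F_p/F_s = (L_p/L_s) / (d_p/d_s)²
= 0.386 / (0.667)² = 0.386 / 0.4449 = 0.8676.

0.868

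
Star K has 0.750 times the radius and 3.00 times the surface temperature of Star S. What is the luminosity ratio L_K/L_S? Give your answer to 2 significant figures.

46

From the Stefan–Boltzmann law, L ∝ R²T⁴, so
L_K/L_S = (R_K/R_S)² (T_K/T_S)⁴ = (0.750)² × (3.00)⁴ = 0.5625 × 81.00 = 45.56.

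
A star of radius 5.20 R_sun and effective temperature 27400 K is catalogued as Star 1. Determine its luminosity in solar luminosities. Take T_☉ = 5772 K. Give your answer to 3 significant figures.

1.37×10^4 solar luminosities

L/L_☉ = (R/R_☉)² (T/T_☉)⁴ = (5.20)² × (27400/5772)⁴
       = 27.04 × (4.747)⁴ = 27.04 × 507.8 = 1.373×10^4.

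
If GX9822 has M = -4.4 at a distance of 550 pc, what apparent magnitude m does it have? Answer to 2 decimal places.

m = M + 5 log₁₀(d/10 pc) = -4.4 + 5 log₁₀(550/10)
  = -4.4 + 5 × 1.740 = -4.4 + 8.70 = 4.30.

4.30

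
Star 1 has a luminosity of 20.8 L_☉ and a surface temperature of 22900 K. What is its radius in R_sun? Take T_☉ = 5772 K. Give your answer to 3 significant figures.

0.290 R_sun

R/R_☉ = √(L/L_☉) / (T/T_☉)² = √(20.8) / (3.967)²
       = 4.561 / 15.74 = 0.2897.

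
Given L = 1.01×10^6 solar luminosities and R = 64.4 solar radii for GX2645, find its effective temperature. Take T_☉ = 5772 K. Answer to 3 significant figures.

2.28×10^4 K

T/T_☉ = (L/L_☉)^(1/4) / (R/R_☉)^(1/2)
T = 5772 × (1.01×10^6)^(1/4) / √(64.4) = 5772 × 31.70 / 8.025 = 2.280×10^4 K.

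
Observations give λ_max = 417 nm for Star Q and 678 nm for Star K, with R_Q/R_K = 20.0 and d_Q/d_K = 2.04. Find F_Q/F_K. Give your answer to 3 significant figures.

Wien's law: T_Q/T_K = λ_K/λ_Q = 678/417 = 1.626.
L_Q/L_K = (R_Q/R_K)²(T_Q/T_K)⁴ = (20.0)²(1.626)⁴ = 2795.
F_Q/F_K = (L_Q/L_K)/(d_Q/d_K)² = 2795/(2.04)² = 671.7.

672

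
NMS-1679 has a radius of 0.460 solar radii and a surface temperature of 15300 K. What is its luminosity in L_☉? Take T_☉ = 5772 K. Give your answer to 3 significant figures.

L/L_☉ = (R/R_☉)² (T/T_☉)⁴ = (0.460)² × (15300/5772)⁴
       = 0.2116 × (2.651)⁴ = 0.2116 × 49.37 = 10.45.

10.4 L_☉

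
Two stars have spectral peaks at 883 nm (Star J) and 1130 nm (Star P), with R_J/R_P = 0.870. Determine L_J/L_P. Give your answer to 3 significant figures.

Wien's law gives T ∝ 1/λ_max, so T_J/T_P = λ_P/λ_J = 1130/883 = 1.280.
Then L ∝ R²T⁴ gives L_J/L_P = (0.870)² × (1.280)⁴ = 0.7569 × 2.682 = 2.030.

2.03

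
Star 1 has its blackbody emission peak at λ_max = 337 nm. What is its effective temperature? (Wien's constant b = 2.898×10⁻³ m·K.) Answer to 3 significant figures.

T = b/λ_max = 2.898×10⁻³ / (337×10⁻⁹) = 8599 K.

8.60×10^3 K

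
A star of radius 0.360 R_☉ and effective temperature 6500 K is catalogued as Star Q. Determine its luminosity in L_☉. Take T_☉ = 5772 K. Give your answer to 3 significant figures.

L/L_☉ = (R/R_☉)² (T/T_☉)⁴ = (0.360)² × (6500/5772)⁴
       = 0.1296 × (1.126)⁴ = 0.1296 × 1.608 = 0.2084.

0.208 L_☉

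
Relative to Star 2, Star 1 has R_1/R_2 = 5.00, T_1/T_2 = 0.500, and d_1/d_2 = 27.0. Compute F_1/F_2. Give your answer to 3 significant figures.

L_1/L_2 = (R_1/R_2)²(T_1/T_2)⁴ = (5.00)² × (0.500)⁴ = 1.562.
F_1/F_2 = (L_1/L_2)/(d_1/d_2)² = 1.562 / (27.0)² = 0.002143.

0.00214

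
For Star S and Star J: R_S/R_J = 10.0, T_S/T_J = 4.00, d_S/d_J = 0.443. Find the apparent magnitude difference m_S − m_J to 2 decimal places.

L_S/L_J = (10.0)²(4.00)⁴ = 2.560×10^4.
F_S/F_J = (L_S/L_J)/(d_S/d_J)² = 2.560×10^4/0.1962 = 1.304×10^5.
m_S − m_J = −2.5 log₁₀(1.304×10^5) = -12.79.

-12.79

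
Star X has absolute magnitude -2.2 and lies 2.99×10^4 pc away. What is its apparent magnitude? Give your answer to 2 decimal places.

m = M + 5 log₁₀(d/10 pc) = -2.2 + 5 log₁₀(2.99×10^4/10)
  = -2.2 + 5 × 3.476 = -2.2 + 17.38 = 15.18.

15.18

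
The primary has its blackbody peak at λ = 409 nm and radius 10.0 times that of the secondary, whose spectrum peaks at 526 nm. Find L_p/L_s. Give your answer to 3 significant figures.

274

Wien's law gives T ∝ 1/λ_max, so T_p/T_s = λ_s/λ_p = 526/409 = 1.286.
Then L ∝ R²T⁴ gives L_p/L_s = (10.0)² × (1.286)⁴ = 100.0 × 2.736 = 273.6.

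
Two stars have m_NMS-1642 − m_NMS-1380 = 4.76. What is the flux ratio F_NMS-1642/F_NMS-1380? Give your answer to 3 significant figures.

0.0125

F_NMS-1642/F_NMS-1380 = 10^(−(m_NMS-1642 − m_NMS-1380)/2.5) = 10^(-4.76/2.5) = 10^-1.904 = 0.01247.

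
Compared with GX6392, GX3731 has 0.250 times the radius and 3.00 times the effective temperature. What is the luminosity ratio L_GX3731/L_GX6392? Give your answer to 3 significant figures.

5.06

From the Stefan–Boltzmann law, L ∝ R²T⁴, so
L_GX3731/L_GX6392 = (R_GX3731/R_GX6392)² (T_GX3731/T_GX6392)⁴ = (0.250)² × (3.00)⁴ = 0.06250 × 81.00 = 5.062.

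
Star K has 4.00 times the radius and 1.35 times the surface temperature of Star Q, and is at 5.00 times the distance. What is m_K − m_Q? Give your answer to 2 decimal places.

L_K/L_Q = (4.00)²(1.35)⁴ = 53.14.
F_K/F_Q = (L_K/L_Q)/(d_K/d_Q)² = 53.14/25.00 = 2.126.
m_K − m_Q = −2.5 log₁₀(2.126) = -0.82.

-0.82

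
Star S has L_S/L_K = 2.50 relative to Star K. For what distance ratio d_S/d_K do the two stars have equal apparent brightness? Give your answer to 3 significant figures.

Equal flux requires L_S/d_S² = L_K/d_K², so d_S/d_K = √(L_S/L_K)
= √(2.50) = 1.581.

1.58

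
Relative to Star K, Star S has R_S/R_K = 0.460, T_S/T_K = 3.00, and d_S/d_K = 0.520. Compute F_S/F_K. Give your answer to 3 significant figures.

63.4

L_S/L_K = (R_S/R_K)²(T_S/T_K)⁴ = (0.460)² × (3.00)⁴ = 17.14.
F_S/F_K = (L_S/L_K)/(d_S/d_K)² = 17.14 / (0.520)² = 63.39.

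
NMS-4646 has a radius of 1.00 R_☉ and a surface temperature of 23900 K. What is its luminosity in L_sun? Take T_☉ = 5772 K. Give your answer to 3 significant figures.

L/L_☉ = (R/R_☉)² (T/T_☉)⁴ = (1.00)² × (23900/5772)⁴
       = 1.000 × (4.141)⁴ = 1.000 × 294.0 = 294.0.

294 L_sun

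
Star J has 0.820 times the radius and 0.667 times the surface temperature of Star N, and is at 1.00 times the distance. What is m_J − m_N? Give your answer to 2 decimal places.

2.19

L_J/L_N = (0.820)²(0.667)⁴ = 0.1331.
F_J/F_N = (L_J/L_N)/(d_J/d_N)² = 0.1331/1.000 = 0.1331.
m_J − m_N = −2.5 log₁₀(0.1331) = 2.19.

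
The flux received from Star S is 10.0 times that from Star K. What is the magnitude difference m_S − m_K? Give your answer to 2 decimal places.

-2.50

m_S − m_K = −2.5 log₁₀(F_S/F_K) = −2.5 log₁₀(10.0) = −2.5 × (1.000) = -2.500.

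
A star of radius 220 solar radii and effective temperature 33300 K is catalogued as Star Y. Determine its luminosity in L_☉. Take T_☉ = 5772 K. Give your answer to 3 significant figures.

5.36×10^7 L_☉

L/L_☉ = (R/R_☉)² (T/T_☉)⁴ = (220)² × (33300/5772)⁴
       = 4.840×10^4 × (5.769)⁴ = 4.840×10^4 × 1108 = 5.362×10^7.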